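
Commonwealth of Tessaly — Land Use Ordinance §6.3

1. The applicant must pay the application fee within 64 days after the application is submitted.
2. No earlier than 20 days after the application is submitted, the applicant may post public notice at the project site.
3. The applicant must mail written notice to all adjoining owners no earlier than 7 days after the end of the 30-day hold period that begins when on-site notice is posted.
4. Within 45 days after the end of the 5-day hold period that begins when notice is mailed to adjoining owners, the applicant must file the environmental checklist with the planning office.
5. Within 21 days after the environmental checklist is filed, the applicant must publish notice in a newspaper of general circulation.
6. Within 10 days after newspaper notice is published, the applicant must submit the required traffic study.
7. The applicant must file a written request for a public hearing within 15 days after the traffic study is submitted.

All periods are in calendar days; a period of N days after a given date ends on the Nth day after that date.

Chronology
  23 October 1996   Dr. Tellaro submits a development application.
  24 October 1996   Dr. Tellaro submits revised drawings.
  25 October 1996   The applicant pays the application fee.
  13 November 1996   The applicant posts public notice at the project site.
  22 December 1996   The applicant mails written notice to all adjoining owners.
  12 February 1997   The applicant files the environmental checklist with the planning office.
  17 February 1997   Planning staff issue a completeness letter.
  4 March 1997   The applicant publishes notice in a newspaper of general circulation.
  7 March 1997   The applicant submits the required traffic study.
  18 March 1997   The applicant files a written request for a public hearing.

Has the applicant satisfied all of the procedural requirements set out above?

Step 1 — counting 64 days from 23 October 1996 (when the application is submitted) gives a deadline of 26 December 1996; 25 October 1996 is within that limit.
Step 2 — must wait 20 days from 23 October 1996 (when the application is submitted), so not before 12 November 1996; 13 November 1996 is on or after that date.
Step 3 — must wait 7 days from 13 December 1996 (end of the 30-day hold period, which began when on-site notice is posted on 13 November 1996), so not before 20 December 1996; 22 December 1996 is on or after that date.
Step 4 — counting 45 days from 27 December 1996 (end of the 5-day hold period, which began when notice is mailed to adjoining owners on 22 December 1996) gives a deadline of 10 February 1997; not done until 12 February 1997, 2 days after the deadline.

No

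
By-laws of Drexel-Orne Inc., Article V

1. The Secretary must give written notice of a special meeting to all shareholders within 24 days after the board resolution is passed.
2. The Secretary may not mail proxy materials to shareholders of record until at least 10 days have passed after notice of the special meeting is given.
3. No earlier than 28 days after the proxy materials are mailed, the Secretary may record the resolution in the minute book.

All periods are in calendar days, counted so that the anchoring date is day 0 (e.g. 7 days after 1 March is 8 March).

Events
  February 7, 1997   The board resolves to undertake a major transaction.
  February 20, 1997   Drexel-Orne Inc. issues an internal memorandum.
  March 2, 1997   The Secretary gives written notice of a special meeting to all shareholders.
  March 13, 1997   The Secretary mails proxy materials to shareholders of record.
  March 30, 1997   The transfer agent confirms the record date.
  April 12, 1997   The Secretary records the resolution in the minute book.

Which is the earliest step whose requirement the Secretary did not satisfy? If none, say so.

Step 1 — counting 24 days from February 7, 1997 (when the board resolution is passed) gives a deadline of March 3, 1997; done March 2, 1997 — timely.
Step 2 — must wait 10 days from March 2, 1997 (when notice of the special meeting is given), so not before March 12, 1997; done March 13, 1997, after the minimum wait.
Step 3 — must wait 28 days from March 13, 1997 (when the proxy materials are mailed), so not before April 10, 1997; done April 12, 1997 — permitted.

None — every step was satisfied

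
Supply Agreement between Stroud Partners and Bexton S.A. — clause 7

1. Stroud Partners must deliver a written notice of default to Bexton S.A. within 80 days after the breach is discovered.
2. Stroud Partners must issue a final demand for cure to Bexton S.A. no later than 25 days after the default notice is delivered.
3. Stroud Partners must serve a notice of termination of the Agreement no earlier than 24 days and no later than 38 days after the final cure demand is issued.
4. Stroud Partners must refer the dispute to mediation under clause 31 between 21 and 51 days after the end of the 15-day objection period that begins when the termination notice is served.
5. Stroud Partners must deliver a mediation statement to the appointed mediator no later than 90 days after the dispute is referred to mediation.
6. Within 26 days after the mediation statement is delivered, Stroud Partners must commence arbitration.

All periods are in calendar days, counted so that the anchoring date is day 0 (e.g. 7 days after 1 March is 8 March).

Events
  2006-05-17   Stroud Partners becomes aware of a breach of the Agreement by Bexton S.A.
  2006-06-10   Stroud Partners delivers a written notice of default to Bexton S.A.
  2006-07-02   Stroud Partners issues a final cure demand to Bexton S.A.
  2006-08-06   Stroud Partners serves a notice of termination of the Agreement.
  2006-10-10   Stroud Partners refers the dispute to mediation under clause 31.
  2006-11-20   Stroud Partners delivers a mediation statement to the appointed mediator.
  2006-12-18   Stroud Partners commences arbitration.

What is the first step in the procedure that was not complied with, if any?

Step 6

Step 1 — counting 80 days from 2006-05-17 (when the breach is discovered) gives a deadline of 2006-08-05; 2006-06-10 is within that limit.
Step 2 — counting 25 days from 2006-06-10 (when the default notice is delivered) gives a deadline of 2006-07-05; completed 2006-07-02, before the deadline.
Step 3 — 24 and 38 days from 2006-07-02 (when the final cure demand is issued) are 2006-07-26 and 2006-08-09 respectively; done 2006-08-06 — within the window.
Step 4 — 21 and 51 days from 2006-08-21 (end of the 15-day objection period, which began when the termination notice is served on 2006-08-06) are 2006-09-11 and 2006-10-11 respectively; done 2006-10-10, which is between those dates.
Step 5 — counting 90 days from 2006-10-10 (when the dispute is referred to mediation) gives a deadline of 2007-01-08; done 2006-11-20 — timely.
Step 6 — counting 26 days from 2006-11-20 (when the mediation statement is delivered) gives a deadline of 2006-12-16; not done until 2006-12-18, 2 days after the deadline.
That is the first point of non-compliance.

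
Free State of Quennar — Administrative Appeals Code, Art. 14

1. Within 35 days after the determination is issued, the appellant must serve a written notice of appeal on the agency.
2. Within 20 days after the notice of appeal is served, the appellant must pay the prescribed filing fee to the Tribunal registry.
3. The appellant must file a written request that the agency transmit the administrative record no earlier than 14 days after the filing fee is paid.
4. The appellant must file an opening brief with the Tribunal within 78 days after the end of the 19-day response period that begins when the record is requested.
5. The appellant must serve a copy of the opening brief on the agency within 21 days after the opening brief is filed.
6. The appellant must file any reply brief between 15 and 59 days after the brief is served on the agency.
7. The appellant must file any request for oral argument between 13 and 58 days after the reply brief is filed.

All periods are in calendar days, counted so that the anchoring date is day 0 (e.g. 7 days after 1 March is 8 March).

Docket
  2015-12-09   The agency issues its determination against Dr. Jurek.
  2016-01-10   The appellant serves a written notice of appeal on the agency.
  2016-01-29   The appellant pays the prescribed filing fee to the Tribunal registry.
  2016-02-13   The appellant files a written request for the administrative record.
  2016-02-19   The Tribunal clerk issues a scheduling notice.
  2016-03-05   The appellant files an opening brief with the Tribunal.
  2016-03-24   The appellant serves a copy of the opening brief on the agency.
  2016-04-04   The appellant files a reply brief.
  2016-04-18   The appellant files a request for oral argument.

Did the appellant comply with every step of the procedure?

No

Step 1 — counting 35 days from 2015-12-09 (when the determination is issued) gives a deadline of 2016-01-13; done 2016-01-10 — timely.
Step 2 — counting 20 days from 2016-01-10 (when the notice of appeal is served) gives a deadline of 2016-01-30; 2016-01-29 is within that limit.
Step 3 — must wait 14 days from 2016-01-29 (when the filing fee is paid), so not before 2016-02-12; done 2016-02-13 — permitted.
Step 4 — counting 78 days from 2016-03-03 (end of the 19-day response period, which began when the record is requested on 2016-02-13) gives a deadline of 2016-05-20; 2016-03-05 is within that limit.
Step 5 — counting 21 days from 2016-03-05 (when the opening brief is filed) gives a deadline of 2016-03-26; 2016-03-24 is within that limit.
Step 6 — 15 and 59 days from 2016-03-24 (when the brief is served on the agency) are 2016-04-08 and 2016-05-22 respectively; done 2016-04-04 — 4 days before the window opened.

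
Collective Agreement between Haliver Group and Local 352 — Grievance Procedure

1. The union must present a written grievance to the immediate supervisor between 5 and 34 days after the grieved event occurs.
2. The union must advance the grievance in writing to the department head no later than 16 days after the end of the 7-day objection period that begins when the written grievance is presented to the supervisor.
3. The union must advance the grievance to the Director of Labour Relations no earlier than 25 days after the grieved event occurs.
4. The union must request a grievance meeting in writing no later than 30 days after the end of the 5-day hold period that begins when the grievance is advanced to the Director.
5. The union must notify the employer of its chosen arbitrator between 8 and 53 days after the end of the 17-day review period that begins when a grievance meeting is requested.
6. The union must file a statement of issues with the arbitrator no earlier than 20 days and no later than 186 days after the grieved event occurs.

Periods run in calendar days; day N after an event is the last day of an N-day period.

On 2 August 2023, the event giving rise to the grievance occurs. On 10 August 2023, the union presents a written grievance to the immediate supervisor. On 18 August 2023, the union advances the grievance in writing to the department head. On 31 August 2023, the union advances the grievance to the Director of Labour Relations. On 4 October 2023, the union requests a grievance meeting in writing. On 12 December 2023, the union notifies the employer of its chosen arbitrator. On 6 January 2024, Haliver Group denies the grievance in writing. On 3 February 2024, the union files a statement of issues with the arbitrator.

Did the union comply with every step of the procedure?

Step 1: the window is 5–34 days after 2 August 2023 (when the grieved event occurs), so 7 August 2023 through 5 September 2023; done 10 August 2023 — within the window.
Step 2: 16 days after 17 August 2023 (end of the 7-day objection period, which began when the written grievance is presented to the supervisor on 10 August 2023) is 2 September 2023; 18 August 2023 is within that limit.
Step 3: the earliest permitted date is 25 days after 2 August 2023 (when the grieved event occurs), i.e. 27 August 2023; done 31 August 2023 — permitted.
Step 4: 30 days after 5 September 2023 (end of the 5-day hold period, which began when the grievance is advanced to the Director on 31 August 2023) is 5 October 2023; done 4 October 2023 — timely.
Step 5: the window is 8–53 days after 21 October 2023 (end of the 17-day review period, which began when a grievance meeting is requested on 4 October 2023), so 29 October 2023 through 13 December 2023; done 12 December 2023, which is between those dates.
Step 6: the window is 20–186 days after 2 August 2023 (when the grieved event occurs), so 22 August 2023 through 4 February 2024; 3 February 2024 falls inside that range.

Yes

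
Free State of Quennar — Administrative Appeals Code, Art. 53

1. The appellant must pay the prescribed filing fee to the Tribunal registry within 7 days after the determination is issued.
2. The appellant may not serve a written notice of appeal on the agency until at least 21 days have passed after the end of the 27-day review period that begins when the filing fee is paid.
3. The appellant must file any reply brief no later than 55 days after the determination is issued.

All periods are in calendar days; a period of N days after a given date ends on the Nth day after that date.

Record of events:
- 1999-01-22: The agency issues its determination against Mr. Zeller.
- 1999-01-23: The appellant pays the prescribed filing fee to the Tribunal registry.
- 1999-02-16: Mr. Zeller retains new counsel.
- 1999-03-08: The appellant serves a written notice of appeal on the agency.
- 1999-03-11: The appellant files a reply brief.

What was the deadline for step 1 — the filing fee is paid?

1999-01-29

Step 1 runs from 1999-01-22, when the determination is issued. 7 days after 1999-01-22 is 1999-01-29.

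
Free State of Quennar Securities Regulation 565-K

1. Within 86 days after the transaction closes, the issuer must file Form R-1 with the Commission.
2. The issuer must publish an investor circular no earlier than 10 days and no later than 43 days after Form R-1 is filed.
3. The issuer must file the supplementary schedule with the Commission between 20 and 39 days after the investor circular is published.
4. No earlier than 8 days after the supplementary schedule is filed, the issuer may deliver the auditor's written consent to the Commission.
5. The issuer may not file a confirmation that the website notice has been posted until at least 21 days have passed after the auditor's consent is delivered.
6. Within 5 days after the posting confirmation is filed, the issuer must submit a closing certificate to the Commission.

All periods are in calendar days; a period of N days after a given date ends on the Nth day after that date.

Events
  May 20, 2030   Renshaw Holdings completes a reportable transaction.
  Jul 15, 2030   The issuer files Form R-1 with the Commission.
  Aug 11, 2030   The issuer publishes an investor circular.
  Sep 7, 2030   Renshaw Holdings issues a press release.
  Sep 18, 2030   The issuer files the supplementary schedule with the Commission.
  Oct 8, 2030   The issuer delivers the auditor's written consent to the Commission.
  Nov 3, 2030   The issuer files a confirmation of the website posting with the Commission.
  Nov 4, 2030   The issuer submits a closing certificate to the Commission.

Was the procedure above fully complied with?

Yes

Step 1: 86 days after May 20, 2030 (when the transaction closes) is Aug 14, 2030; Jul 15, 2030 is within that limit.
Step 2: the window is 10–43 days after Jul 15, 2030 (when Form R-1 is filed), so Jul 25, 2030 through Aug 27, 2030; done Aug 11, 2030, which is between those dates.
Step 3: the window is 20–39 days after Aug 11, 2030 (when the investor circular is published), so Aug 31, 2030 through Sep 19, 2030; done Sep 18, 2030, which is between those dates.
Step 4: the earliest permitted date is 8 days after Sep 18, 2030 (when the supplementary schedule is filed), i.e. Sep 26, 2030; done Oct 8, 2030, after the minimum wait.
Step 5: the earliest permitted date is 21 days after Oct 8, 2030 (when the auditor's consent is delivered), i.e. Oct 29, 2030; done Nov 3, 2030, after the minimum wait.
Step 6: 5 days after Nov 3, 2030 (when the posting confirmation is filed) is Nov 8, 2030; done Nov 4, 2030 — timely.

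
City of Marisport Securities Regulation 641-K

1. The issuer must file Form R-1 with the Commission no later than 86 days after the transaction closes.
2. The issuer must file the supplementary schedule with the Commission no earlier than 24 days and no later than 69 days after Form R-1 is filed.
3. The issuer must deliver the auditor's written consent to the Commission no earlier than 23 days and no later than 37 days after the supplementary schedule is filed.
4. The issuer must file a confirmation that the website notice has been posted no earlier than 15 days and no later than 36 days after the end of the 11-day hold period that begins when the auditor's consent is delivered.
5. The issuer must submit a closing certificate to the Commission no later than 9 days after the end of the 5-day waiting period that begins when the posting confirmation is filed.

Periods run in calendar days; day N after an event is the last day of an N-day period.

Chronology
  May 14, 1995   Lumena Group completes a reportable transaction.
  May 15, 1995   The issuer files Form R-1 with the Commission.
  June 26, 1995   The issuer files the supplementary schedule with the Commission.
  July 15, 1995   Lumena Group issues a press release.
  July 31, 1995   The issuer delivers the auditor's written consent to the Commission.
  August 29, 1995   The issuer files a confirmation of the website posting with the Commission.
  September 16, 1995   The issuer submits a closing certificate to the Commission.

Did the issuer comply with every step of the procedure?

No

Step 1 — counting 86 days from May 14, 1995 (when the transaction closes) gives a deadline of August 8, 1995; completed May 15, 1995, before the deadline.
Step 2 — 24 and 69 days from May 15, 1995 (when Form R-1 is filed) are June 8, 1995 and July 23, 1995 respectively; done June 26, 1995 — within the window.
Step 3 — 23 and 37 days from June 26, 1995 (when the supplementary schedule is filed) are July 19, 1995 and August 2, 1995 respectively; done July 31, 1995 — within the window.
Step 4 — 15 and 36 days from August 11, 1995 (end of the 11-day hold period, which began when the auditor's consent is delivered on July 31, 1995) are August 26, 1995 and September 16, 1995 respectively; done August 29, 1995, which is between those dates.
Step 5 — counting 9 days from September 3, 1995 (end of the 5-day waiting period, which began when the posting confirmation is filed on August 29, 1995) gives a deadline of September 12, 1995; done September 16, 1995 — 4 days late.
No need to go further; step 5 was not satisfied.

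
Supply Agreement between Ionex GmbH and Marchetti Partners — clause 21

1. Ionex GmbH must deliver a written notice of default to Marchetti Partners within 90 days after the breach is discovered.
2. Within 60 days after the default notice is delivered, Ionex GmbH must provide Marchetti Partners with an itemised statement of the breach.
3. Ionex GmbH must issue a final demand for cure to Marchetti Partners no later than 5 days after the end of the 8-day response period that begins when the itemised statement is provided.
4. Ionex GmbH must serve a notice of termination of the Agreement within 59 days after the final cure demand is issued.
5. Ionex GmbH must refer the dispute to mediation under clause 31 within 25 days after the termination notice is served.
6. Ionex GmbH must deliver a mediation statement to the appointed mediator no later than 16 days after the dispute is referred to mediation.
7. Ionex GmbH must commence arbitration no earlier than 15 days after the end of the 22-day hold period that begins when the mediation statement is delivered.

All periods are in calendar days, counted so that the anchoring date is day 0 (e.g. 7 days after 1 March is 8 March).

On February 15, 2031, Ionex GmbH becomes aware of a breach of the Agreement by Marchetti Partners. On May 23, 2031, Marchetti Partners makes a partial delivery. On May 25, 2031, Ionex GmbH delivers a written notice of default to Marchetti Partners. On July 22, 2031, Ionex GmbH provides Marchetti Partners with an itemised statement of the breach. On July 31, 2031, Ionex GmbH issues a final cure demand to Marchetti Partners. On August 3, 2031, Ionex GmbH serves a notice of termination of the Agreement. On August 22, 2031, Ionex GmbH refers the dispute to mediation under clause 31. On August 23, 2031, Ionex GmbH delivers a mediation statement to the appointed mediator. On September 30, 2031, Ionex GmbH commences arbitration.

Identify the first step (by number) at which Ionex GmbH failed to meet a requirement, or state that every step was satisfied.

(1) due by February 15, 2031 + 90 days = May 16, 2031; not done until May 25, 2031, 9 days after the deadline.
That is the first point of non-compliance.

Step 1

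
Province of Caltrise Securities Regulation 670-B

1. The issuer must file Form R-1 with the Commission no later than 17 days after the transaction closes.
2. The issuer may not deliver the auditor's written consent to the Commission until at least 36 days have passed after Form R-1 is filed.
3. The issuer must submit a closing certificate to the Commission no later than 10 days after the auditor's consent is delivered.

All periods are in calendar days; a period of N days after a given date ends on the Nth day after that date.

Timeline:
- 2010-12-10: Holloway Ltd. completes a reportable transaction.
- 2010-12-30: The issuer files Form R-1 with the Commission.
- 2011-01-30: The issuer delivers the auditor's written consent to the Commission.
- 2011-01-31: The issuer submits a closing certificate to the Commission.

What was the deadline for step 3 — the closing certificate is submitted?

Step 3 runs from 2011-01-30, when the auditor's consent is delivered. 10 days after 2011-01-30 is 2011-02-09.

2011-02-09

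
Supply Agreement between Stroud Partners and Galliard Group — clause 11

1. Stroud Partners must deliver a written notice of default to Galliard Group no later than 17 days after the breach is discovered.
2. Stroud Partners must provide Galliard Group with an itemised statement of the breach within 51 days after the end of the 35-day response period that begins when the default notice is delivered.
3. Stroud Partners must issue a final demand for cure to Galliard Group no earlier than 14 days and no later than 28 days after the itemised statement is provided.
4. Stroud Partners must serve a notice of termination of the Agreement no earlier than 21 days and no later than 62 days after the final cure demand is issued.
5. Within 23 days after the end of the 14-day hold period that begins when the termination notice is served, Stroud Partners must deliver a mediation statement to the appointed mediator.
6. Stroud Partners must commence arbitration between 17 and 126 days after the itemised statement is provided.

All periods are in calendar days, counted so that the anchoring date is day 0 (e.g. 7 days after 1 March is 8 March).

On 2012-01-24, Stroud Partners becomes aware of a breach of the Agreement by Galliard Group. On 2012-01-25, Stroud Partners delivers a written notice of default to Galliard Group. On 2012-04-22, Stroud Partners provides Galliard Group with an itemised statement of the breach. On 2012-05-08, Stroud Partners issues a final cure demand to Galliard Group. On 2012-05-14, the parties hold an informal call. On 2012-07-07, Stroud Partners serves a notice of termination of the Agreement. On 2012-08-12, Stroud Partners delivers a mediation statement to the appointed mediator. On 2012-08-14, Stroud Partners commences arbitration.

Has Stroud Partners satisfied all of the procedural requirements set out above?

Step 1: 17 days after 2012-01-24 (when the breach is discovered) is 2012-02-10; 2012-01-25 is within that limit.
Step 2: 51 days after 2012-02-29 (end of the 35-day response period, which began when the default notice is delivered on 2012-01-25) is 2012-04-20; 2012-04-22 misses that deadline by 2 days.

No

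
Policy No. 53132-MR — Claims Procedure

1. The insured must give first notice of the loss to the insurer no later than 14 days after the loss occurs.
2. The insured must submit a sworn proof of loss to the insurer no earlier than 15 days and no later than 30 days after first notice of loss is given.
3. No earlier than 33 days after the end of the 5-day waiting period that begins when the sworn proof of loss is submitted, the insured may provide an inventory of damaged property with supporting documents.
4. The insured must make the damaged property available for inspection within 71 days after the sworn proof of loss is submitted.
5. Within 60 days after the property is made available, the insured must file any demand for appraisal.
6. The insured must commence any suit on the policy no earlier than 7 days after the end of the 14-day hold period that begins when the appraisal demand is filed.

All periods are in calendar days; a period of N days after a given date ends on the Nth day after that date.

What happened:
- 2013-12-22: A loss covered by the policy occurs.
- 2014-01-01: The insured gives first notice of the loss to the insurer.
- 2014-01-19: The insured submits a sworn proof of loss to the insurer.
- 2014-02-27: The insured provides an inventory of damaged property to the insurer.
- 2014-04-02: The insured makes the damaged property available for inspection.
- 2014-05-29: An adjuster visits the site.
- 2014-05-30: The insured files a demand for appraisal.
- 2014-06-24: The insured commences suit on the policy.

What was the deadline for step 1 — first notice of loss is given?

2014-01-05

Step 1 runs from 2013-12-22, when the loss occurs. 14 days after 2013-12-22 is 2014-01-05.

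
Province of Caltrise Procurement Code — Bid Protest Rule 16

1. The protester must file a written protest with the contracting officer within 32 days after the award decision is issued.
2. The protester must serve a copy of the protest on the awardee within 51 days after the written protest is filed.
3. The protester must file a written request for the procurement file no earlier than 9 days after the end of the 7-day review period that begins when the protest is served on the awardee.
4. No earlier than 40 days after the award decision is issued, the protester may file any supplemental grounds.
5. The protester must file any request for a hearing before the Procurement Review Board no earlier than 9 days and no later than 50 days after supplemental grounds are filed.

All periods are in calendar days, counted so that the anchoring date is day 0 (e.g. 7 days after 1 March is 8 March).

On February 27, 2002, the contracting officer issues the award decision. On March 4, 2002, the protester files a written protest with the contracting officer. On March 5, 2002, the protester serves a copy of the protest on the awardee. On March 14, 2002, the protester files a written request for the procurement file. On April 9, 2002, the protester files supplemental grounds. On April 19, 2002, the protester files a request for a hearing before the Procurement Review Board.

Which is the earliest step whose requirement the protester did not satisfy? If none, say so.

Step 3

Step 1: 32 days after February 27, 2002 (when the award decision is issued) is March 31, 2002; March 4, 2002 is within that limit.
Step 2: 51 days after March 4, 2002 (when the written protest is filed) is April 24, 2002; March 5, 2002 is within that limit.
Step 3: the earliest permitted date is 9 days after March 12, 2002 (end of the 7-day review period, which began when the protest is served on the awardee on March 5, 2002), i.e. March 21, 2002; acted on March 14, 2002, 7 days prematurely.
The procedure was therefore not followed at step 3.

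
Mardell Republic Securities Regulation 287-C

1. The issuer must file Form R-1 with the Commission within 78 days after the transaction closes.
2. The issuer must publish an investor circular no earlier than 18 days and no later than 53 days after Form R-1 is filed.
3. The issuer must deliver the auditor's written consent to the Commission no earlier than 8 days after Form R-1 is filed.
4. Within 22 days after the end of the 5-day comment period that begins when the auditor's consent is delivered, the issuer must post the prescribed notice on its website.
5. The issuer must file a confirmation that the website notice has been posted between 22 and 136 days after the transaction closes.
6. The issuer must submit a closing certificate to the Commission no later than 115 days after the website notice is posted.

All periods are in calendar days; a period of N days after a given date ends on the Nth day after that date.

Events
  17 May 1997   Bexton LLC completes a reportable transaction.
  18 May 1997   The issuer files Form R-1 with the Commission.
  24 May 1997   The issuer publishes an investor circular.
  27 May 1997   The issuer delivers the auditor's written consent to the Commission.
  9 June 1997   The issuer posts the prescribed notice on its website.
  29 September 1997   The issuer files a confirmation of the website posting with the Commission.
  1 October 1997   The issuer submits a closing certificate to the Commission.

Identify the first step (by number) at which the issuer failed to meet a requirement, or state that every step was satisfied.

Step 2

Step 1 — counting 78 days from 17 May 1997 (when the transaction closes) gives a deadline of 3 August 1997; 18 May 1997 is within that limit.
Step 2 — 18 and 53 days from 18 May 1997 (when Form R-1 is filed) are 5 June 1997 and 10 July 1997 respectively; 24 May 1997 is 12 days too early.
The analysis stops there.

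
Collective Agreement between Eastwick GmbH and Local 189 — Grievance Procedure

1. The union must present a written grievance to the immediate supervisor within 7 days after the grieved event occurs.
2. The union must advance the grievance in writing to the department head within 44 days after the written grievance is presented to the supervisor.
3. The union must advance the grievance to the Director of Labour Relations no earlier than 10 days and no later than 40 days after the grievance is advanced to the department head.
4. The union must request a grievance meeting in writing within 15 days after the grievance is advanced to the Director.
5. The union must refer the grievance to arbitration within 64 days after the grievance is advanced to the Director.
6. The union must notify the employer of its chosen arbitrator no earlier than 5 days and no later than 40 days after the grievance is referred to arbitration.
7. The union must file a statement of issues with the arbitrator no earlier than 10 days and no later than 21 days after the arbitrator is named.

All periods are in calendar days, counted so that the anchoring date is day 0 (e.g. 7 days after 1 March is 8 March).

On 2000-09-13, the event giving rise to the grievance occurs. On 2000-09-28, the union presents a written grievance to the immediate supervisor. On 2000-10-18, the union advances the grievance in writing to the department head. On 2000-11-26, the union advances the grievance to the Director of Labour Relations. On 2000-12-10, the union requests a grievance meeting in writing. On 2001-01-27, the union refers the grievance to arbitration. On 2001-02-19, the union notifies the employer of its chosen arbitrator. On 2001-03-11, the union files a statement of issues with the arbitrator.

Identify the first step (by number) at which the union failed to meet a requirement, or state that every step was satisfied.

Step 1

Step 1 — counting 7 days from 2000-09-13 (when the grieved event occurs) gives a deadline of 2000-09-20; done 2000-09-28 — 8 days late.
Later steps need not be reached.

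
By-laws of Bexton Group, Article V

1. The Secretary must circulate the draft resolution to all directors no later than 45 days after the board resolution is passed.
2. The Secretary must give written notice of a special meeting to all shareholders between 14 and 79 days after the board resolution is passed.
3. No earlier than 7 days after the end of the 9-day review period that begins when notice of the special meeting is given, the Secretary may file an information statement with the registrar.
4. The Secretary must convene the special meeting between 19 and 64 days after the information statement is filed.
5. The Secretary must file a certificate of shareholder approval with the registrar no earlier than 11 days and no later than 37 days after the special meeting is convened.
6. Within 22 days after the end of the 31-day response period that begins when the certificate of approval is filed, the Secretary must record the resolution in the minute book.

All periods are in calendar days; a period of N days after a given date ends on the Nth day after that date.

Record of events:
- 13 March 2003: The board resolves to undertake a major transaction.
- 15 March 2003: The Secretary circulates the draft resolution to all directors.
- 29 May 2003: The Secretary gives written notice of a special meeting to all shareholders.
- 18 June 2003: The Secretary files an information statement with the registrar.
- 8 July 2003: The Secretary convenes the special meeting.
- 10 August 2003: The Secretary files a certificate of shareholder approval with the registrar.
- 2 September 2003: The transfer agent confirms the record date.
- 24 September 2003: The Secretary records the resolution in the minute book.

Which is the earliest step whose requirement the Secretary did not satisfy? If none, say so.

(1) due by 13 March 2003 + 45 days = 27 April 2003; done 15 March 2003 — timely.
(2) the permitted window runs from 13 March 2003 + 14 = 27 March 2003 to 13 March 2003 + 79 = 31 May 2003; done 29 May 2003 — within the window.
(3) permitted from 7 June 2003 + 7 days = 14 June 2003 onward; done 18 June 2003 — permitted.
(4) the permitted window runs from 18 June 2003 + 19 = 7 July 2003 to 18 June 2003 + 64 = 21 August 2003; 8 July 2003 falls inside that range.
(5) the permitted window runs from 8 July 2003 + 11 = 19 July 2003 to 8 July 2003 + 37 = 14 August 2003; 10 August 2003 falls inside that range.
(6) due by 10 September 2003 + 22 days = 2 October 2003; done 24 September 2003 — timely.

None — every step was satisfied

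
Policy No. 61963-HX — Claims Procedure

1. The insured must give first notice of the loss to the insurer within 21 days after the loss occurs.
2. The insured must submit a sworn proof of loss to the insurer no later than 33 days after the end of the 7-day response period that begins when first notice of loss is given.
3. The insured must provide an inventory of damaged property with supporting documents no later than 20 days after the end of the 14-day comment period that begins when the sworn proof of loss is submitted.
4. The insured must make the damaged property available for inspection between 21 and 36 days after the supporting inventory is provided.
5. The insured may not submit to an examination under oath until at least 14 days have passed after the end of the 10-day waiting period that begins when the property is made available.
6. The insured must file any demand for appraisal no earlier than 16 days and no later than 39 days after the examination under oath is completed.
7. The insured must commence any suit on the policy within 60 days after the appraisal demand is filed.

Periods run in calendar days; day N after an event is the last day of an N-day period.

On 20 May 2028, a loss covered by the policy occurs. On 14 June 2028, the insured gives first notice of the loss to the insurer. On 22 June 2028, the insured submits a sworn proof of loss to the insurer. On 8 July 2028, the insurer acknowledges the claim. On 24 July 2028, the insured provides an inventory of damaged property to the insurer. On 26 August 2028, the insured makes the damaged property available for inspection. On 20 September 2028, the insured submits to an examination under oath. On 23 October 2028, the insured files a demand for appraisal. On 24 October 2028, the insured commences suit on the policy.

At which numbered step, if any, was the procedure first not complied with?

Step 1

(1) due by 20 May 2028 + 21 days = 10 June 2028; done 14 June 2028 — 4 days late.
That is the first point of non-compliance.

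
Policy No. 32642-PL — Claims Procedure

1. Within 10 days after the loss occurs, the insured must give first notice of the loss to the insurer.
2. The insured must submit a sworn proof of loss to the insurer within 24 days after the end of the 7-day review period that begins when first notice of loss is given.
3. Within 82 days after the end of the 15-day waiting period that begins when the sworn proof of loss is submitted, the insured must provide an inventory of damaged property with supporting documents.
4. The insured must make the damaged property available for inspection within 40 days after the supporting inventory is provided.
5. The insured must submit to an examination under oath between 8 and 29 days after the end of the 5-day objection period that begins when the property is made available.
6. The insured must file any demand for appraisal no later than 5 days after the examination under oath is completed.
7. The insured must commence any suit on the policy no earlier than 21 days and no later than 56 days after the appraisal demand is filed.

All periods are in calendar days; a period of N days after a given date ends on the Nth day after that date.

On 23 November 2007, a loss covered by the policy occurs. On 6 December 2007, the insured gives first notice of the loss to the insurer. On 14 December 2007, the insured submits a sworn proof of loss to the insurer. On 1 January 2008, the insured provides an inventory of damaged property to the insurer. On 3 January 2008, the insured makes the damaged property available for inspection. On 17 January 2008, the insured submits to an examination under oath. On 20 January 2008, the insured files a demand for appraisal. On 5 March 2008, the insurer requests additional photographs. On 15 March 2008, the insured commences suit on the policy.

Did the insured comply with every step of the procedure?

Step 1 — counting 10 days from 23 November 2007 (when the loss occurs) gives a deadline of 3 December 2007; not done until 6 December 2007, 3 days after the deadline.
No need to go further; step 1 was not satisfied.

No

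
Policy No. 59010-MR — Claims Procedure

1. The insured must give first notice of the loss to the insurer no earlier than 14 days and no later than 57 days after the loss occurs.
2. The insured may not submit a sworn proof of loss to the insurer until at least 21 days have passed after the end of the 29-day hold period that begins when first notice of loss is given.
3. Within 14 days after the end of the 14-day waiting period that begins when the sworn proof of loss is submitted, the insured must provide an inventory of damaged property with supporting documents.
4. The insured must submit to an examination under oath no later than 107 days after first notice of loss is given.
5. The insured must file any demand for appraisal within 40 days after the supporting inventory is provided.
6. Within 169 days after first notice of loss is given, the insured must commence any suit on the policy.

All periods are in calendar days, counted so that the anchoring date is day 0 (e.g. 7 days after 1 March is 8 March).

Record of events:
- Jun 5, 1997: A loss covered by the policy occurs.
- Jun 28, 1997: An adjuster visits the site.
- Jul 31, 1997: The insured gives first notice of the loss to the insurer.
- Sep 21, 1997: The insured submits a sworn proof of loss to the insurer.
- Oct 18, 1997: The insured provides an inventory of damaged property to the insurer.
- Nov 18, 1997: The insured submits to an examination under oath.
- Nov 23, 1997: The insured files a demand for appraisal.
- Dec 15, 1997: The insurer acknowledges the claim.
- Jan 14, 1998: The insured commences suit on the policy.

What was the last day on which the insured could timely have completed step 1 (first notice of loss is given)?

Step 1 runs from Jun 5, 1997, when the loss occurs. The window is 14–57 days after Jun 5, 1997; it closes on Aug 1, 1997.

Aug 1, 1997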